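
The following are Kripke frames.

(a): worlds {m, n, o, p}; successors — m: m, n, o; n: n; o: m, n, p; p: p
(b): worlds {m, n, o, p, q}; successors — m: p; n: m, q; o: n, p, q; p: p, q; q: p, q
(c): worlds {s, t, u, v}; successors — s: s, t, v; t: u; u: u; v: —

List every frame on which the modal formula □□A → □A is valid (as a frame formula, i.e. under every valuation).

(a), (c)

Frame correspondent (Sahlqvist): ∀x ∀y (Rxy → ∃z (Rxz ∧ Rzy)) — i.e. density.
(a): ✓.
(b): fails — Ron but no z with Roz and Rzn.
(c): ✓.
Valid on: (a), (c).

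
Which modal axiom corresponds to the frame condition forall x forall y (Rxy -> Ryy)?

A defining formula is □(□q → q) (the T□ axiom).
Suppose □(□q→q) is valid. Take Rxy and set V(q)={w : Ryw}. Then at y, □q holds; since □(□q→q) at x, □q→q at y, so q at y, i.e. Ryy.

□(□q → q)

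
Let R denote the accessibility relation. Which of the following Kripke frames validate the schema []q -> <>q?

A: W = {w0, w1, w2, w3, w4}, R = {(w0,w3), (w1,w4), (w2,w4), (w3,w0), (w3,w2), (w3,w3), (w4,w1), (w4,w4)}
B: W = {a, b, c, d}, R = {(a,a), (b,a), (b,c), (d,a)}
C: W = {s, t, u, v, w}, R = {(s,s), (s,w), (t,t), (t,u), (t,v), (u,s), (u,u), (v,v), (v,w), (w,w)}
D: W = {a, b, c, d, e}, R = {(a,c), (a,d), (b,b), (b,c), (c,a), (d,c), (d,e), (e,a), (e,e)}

A, C, D

This is the axiom for seriality; its first-order frame correspondent is forall x exists y Rxy.
A: holds.
B: fails — world c has no successor.
C: holds.
D: holds.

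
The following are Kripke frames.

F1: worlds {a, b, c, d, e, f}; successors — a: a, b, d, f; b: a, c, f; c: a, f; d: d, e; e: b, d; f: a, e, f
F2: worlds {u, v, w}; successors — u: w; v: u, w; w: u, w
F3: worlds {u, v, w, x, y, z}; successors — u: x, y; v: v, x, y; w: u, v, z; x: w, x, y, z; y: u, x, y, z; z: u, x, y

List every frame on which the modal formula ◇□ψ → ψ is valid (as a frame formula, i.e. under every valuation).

none

The schema corresponds to symmetry: ∀x ∀y (Rxy → Ryx).
F1: fails — Rbc but not Rcb.
F2: fails — Rvw but not Rwv.
F3: fails — Rwv but not Rvw.
Valid on no frame.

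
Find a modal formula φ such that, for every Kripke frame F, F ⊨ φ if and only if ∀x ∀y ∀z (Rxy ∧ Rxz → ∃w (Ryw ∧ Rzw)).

The condition is convergence. The .2 schema ◇□ψ → □◇ψ defines it.

◇□ψ → □◇ψ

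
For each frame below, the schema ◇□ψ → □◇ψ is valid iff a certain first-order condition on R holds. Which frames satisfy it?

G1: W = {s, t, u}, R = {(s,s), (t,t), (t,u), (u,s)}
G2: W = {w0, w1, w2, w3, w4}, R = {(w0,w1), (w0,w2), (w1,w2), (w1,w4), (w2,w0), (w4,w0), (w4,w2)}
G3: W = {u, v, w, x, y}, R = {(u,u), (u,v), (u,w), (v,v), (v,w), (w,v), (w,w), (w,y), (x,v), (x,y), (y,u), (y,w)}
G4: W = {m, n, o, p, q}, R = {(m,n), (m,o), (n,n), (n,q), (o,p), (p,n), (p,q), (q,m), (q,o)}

This is the axiom for convergence; its first-order frame correspondent is ∀x ∀y ∀z (Rxy ∧ Rxz → ∃w (Ryw ∧ Rzw)).
G1: fails — Rtt and Rtu but t and u have no common successor.
G2: fails — Rw0w1 and Rw0w2 but w1 and w2 have no common successor.
G3: holds.
G4: fails — Rmo and Rmn but o and n have no common successor.
Valid on: G3.

G3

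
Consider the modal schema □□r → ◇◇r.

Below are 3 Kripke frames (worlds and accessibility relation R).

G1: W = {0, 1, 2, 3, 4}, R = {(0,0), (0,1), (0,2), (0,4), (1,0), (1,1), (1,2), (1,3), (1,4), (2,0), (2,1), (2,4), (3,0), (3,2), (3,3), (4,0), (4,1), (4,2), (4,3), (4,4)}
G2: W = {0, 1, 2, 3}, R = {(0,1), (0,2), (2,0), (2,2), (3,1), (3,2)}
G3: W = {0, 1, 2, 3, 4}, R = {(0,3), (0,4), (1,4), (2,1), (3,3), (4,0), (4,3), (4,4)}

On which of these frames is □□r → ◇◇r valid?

Frame correspondent (Sahlqvist): ∀x ∃w (xR²w ∧ xR²w) — i.e. a generalized confluence (Geach) condition.
G1: condition met.
G2: fails — at 1 but no w with 1R²w and 1R²w.
G3: condition met.

G1, G3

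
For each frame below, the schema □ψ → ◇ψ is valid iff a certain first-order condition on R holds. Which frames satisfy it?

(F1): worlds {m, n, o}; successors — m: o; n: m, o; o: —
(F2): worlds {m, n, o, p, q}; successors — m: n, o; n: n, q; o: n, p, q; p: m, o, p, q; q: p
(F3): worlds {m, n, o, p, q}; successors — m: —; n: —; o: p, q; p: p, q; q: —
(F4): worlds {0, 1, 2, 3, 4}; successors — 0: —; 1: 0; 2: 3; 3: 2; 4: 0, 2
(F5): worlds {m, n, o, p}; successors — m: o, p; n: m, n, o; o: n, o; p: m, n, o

(F2), (F5)

This is the axiom for seriality; its first-order frame correspondent is ∀x ∃y Rxy.
(F1): fails — world o has no successor.
(F2): holds.
(F3): fails — world m has no successor.
(F4): fails — world 0 has no successor.
(F5): holds.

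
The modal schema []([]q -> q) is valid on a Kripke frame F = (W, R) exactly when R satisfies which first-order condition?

Shift-reflexivity

Suppose □(□q→q) is valid. Take Rxy and set V(q)={w : Ryw}. Then at y, □q holds; since □(□q→q) at x, □q→q at y, so q at y, i.e. Ryy.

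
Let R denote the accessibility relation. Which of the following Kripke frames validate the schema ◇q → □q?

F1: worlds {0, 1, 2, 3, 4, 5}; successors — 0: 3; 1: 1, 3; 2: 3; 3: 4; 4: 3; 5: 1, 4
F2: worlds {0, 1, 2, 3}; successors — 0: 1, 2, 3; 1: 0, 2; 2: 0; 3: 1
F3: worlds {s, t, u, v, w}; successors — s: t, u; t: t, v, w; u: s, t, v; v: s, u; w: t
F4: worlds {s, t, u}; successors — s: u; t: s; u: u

F4

The schema corresponds to partial functionality: ∀x ∀y ∀z (Rxy ∧ Rxz → y = z).
F1: fails — 1 sees both 1 and 3.
F2: fails — 0 sees both 1 and 2.
F3: fails — s sees both t and u.
F4: holds.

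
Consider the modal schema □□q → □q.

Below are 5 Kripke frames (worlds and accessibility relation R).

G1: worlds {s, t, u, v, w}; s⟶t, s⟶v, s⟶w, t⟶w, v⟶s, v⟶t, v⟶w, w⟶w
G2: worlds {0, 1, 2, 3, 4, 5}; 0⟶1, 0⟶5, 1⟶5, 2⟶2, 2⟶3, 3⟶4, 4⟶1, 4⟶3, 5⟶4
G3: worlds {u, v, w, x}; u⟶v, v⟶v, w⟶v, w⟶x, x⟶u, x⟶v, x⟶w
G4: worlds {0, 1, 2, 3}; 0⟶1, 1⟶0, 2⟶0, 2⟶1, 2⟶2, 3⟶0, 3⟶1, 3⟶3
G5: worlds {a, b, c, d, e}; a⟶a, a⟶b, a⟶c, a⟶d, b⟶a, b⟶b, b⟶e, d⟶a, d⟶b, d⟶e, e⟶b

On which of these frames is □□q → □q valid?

Frame correspondent (Sahlqvist): ∀x ∀y (Rxy → ∃z (Rxz ∧ Rzy)) — i.e. density.
G1: fails — Rvs but no z with Rvz and Rzs.
G2: fails — R34 but no z with R3z and Rz4.
G3: fails — Rxw but no z with Rxz and Rzw.
G4: fails — R10 but no z with R1z and Rz0.
G5: ✓.

G5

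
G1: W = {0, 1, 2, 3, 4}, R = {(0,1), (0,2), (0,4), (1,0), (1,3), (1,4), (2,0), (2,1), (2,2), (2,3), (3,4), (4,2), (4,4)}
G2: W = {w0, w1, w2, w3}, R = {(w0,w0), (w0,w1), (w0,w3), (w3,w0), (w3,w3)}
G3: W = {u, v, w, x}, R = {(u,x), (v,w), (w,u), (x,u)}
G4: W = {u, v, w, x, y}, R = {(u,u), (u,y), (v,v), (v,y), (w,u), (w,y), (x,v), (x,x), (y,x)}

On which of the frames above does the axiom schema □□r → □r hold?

Frame correspondent (Sahlqvist): ∀x ∀y (Rxy → ∃z (Rxz ∧ Rzy)) — i.e. density.
G1: fails — R10 but no z with R1z and Rz0.
G2: satisfies the condition.
G3: fails — Rxu but no z with Rxz and Rzu.
G4: satisfies the condition.

G2, G4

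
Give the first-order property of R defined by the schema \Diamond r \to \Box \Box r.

\forall x \forall y \forall z ((xRy \wedge x R^2 z) \to \exists w (y = w \wedge z = w))

This is a Sahlqvist (Geach-type) schema ◇^1□^0r → □^2◇^0r.
First-order correspondent: \forall x \forall y \forall z ((xRy \wedge x R^2 z) \to \exists w (y = w \wedge z = w)).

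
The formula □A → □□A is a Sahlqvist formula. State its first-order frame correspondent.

Transitivity

Suppose □A→□□A is valid. Take Rxy, Ryz and set V(A)={w : Rxw}. Then □A at x, so □□A at x, so □A at y, so A at z, i.e. Rxz.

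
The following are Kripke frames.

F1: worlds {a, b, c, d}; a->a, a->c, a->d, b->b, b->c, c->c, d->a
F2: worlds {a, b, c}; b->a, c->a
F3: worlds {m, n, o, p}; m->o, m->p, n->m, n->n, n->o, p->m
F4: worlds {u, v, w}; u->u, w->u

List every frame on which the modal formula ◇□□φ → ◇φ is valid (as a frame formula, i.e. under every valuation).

Frame correspondent (Sahlqvist): ∀x ∀y (xRy → ∃w (yR²w ∧ xRw)) — i.e. a generalized confluence (Geach) condition.
F1: ✓.
F2: fails — bRa but no w with aR²w and bRw.
F3: fails — mRo but no w with oR²w and mRw.
F4: ✓.
Valid on: F1, F4.

F1, F4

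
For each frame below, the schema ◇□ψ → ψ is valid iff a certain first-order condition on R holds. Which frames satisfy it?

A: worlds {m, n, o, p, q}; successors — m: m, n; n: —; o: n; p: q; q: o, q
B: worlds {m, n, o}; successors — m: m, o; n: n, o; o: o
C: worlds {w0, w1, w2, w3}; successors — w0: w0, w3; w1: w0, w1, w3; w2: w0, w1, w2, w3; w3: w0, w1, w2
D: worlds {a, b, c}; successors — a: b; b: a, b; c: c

D

Frame correspondent (Sahlqvist): ∀x ∀y (Rxy → Ryx) — i.e. symmetry.
A: fails — Ron but not Rno.
B: fails — Rno but not Ron.
C: fails — Rw1w0 but not Rw0w1.
D: holds.
Valid on: D.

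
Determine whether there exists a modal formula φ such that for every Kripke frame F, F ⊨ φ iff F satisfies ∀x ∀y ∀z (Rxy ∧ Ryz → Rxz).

The condition is transitivity. A defining modal formula is □p → □□p.
Suppose □p→□□p is valid. Take Rxy, Ryz and set V(p)={w : Rxw}. Then □p at x, so □□p at x, so □p at y, so p at z, i.e. Rxz.

Definable; □p → □□p defines it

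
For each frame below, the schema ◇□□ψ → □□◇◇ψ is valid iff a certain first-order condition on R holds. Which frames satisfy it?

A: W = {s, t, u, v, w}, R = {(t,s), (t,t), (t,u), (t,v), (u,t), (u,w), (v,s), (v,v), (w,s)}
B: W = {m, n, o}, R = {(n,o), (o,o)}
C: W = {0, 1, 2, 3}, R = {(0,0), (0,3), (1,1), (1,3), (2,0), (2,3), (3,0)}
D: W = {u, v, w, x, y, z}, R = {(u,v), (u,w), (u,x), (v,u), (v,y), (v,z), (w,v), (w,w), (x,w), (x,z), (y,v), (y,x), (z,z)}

This is the axiom for a generalized confluence (Geach) condition; its first-order frame correspondent is ∀x ∀y ∀z ((xRy ∧ xR²z) → ∃w (yR²w ∧ zR²w)).
A: fails — tRs, tR²s but no w* with sR²w* and sR²w*.
B: satisfies the condition.
C: satisfies the condition.
D: satisfies the condition.

B, C, D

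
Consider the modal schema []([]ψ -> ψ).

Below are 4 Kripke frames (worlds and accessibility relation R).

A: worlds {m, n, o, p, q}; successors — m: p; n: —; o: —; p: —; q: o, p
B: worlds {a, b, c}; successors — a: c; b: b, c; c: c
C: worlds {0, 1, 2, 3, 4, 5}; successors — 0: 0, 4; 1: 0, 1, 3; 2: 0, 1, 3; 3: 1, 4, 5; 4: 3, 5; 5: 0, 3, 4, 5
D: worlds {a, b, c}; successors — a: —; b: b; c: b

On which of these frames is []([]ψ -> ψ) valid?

This is the axiom for shift-reflexivity; its first-order frame correspondent is forall x forall y (Rxy -> Ryy).
A: fails — Rqo but not Roo.
B: holds.
C: fails — R34 but not R44.
D: holds.
Valid on: B, D.

B, D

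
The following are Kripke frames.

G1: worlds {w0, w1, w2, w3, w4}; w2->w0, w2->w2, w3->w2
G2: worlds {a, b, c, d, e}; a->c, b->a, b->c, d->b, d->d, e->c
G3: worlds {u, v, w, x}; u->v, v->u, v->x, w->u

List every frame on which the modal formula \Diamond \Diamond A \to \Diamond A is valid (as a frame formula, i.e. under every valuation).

none

Frame correspondent (Sahlqvist): \forall x \forall y \forall z (Rxy \wedge Ryz \to Rxz) — i.e. transitivity.
G1: fails — Rw3w2 and Rw2w0 but not Rw3w0.
G2: fails — Rdb and Rbc but not Rdc.
G3: fails — Ruv and Rvu but not Ruu.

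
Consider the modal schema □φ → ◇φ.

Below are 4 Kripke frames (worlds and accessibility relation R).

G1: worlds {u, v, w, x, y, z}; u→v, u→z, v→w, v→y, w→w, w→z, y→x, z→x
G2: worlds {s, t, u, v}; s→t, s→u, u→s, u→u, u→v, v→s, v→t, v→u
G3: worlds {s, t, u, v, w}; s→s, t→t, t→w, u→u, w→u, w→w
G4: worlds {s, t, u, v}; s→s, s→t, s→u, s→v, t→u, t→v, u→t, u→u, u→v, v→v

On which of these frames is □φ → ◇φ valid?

G4

This is the axiom for seriality; its first-order frame correspondent is ∀x ∃y Rxy.
G1: fails — world x has no successor.
G2: fails — world t has no successor.
G3: fails — world v has no successor.
G4: satisfies the condition.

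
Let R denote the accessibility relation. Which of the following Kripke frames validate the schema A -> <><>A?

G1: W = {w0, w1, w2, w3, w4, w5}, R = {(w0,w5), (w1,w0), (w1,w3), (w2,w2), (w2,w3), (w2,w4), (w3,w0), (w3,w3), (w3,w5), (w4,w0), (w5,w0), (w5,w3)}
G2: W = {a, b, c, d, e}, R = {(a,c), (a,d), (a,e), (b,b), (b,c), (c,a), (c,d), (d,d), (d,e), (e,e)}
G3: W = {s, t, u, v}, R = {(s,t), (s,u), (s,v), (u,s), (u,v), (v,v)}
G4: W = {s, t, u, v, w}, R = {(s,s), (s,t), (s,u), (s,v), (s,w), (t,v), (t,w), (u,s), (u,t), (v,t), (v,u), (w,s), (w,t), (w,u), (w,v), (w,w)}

G2, G4

Frame correspondent (Sahlqvist): forall x exists w (x = w & x R^2 w) — i.e. a generalized confluence (Geach) condition.
G1: fails — at w1 but no w with w1=w and w1R²w.
G2: ✓.
G3: fails — at t but no w with t=w and tR²w.
G4: ✓.
Valid on: G2, G4.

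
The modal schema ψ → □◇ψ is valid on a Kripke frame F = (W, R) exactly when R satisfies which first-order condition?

Suppose ψ→□◇ψ is valid. Take Rxy and set V(ψ)={x}. Then ψ at x, so □◇ψ at x, so ◇ψ at y, so some z with Ryz has ψ; z=x, i.e. Ryx.
The converse is a direct semantic check.
Frame condition: ∀x ∀y (Rxy → Ryx).

symmetry: ∀x ∀y (Rxy → Ryx)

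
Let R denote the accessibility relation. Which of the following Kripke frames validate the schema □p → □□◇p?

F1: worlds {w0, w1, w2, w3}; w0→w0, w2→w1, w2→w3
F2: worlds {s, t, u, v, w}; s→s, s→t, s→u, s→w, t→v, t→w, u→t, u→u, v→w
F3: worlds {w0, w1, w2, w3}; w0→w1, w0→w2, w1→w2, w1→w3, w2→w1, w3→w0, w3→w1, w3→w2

F1

The schema corresponds to a generalized confluence (Geach) condition: ∀x ∀z (xR²z → ∃w (xRw ∧ zRw)).
F1: ✓.
F2: fails — sR²w but no w* with sRw* and wRw*.
F3: fails — w1R²w2 but no w with w1Rw and w2Rw.
Valid on: F1.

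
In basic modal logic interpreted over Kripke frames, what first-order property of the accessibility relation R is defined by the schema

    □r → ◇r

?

Seriality

This schema is the D axiom.
Its frame correspondent is seriality — ∀x ∃y Rxy.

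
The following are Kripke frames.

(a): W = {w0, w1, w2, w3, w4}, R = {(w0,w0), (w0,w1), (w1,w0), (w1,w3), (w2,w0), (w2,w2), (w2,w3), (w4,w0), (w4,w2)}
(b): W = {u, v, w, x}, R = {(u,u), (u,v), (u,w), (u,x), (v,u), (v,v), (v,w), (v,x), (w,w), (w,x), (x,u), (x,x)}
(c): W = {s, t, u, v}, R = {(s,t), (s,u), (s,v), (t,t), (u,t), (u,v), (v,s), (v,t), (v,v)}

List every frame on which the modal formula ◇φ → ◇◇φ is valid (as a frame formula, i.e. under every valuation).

(b)

Frame correspondent (Sahlqvist): ∀x ∀y (xRy → ∃w (y = w ∧ xR²w)) — i.e. a generalized confluence (Geach) condition.
(a): fails — w1Rw3 but no w with w3=w and w1R²w.
(b): holds.
(c): fails — sRu but no w with u=w and sR²w.
Valid on: (b).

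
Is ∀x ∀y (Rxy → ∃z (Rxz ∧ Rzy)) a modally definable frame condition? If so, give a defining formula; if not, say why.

Definable; □□q → □q defines it

The condition is density. A defining modal formula is □□q → □q.
Suppose □□q→□q is valid. Take Rxy and set V(q)={w : xR²w}. Then □□q at x, so □q at x, so q at y, i.e. ∃z(Rxz∧Rzy).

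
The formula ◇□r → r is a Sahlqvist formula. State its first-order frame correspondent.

This is frame-equivalent to r → □◇r (substitute ¬r for r and contrapose).
Suppose r→□◇r is valid. Take Rxy and set V(r)={x}. Then r at x, so □◇r at x, so ◇r at y, so some z with Ryz has r; z=x, i.e. Ryx.
Conversely, any frame satisfying ∀x ∀y (Rxy → Ryx) validates the schema.
So the correspondent is symmetry.

Symmetry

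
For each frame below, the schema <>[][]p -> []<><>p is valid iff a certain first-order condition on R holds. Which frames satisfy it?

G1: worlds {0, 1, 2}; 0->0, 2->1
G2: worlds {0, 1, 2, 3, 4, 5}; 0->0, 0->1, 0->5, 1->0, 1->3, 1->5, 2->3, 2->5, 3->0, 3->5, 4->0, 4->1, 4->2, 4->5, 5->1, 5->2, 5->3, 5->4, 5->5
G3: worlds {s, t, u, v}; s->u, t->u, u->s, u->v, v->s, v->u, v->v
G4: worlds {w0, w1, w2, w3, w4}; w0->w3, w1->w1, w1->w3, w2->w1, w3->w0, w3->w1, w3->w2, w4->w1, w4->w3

Frame correspondent (Sahlqvist): forall x forall y forall z ((xRy & xRz) -> exists w (y R^2 w & z R^2 w)) — i.e. a generalized confluence (Geach) condition.
G1: fails — 2R1, 2R1 but no w with 1R²w and 1R²w.
G2: ✓.
G3: ✓.
G4: ✓.

G2, G3, G4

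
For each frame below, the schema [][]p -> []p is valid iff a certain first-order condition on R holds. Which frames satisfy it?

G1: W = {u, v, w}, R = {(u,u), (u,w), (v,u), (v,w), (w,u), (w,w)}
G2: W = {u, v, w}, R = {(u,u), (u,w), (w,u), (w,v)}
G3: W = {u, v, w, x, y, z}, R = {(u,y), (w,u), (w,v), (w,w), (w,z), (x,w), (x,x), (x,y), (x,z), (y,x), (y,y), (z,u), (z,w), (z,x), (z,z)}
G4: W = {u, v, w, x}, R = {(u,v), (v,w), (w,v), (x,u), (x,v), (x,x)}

Frame correspondent (Sahlqvist): forall x forall y (Rxy -> exists z (Rxz & Rzy)) — i.e. density.
G1: condition met.
G2: fails — Rwv but no z with Rwz and Rzv.
G3: condition met.
G4: fails — Ruv but no z with Ruz and Rzv.

G1, G3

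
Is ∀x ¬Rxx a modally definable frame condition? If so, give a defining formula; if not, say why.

If a class were modally definable it would be closed under surjective bounded morphisms (Goldblatt–Thomason).
The 2-cycle (worlds a,b with a→b→a) is irreflexive, and the map sending every world to a single reflexive point • is a surjective bounded morphism (forth: every edge maps to (•,•); back: every world has a successor). So any modal formula valid on the 2-cycle is also valid on the reflexive point, which is not irreflexive.
Hence irreflexivity is not modally definable.

No — not modally definable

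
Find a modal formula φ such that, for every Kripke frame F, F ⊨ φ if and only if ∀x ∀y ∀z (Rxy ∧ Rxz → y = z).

◇s → □s

A defining formula is ◇s → □s (the CD axiom).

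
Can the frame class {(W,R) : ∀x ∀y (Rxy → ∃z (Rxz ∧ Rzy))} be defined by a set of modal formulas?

Definable; □□q → □q defines it

The condition is density. A defining modal formula is □□q → □q.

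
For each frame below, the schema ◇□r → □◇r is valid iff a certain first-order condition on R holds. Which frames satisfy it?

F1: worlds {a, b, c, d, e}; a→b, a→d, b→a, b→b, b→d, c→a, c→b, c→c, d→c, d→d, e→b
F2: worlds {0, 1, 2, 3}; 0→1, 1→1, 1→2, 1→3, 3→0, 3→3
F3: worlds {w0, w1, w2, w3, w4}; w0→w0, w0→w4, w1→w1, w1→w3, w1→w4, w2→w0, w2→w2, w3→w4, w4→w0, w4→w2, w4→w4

This is the axiom for convergence; its first-order frame correspondent is ∀x ∀y ∀z (Rxy ∧ Rxz → ∃w (Ryw ∧ Rzw)).
F1: satisfies the condition.
F2: fails — R12 and R12 but 2 and 2 have no common successor.
F3: satisfies the condition.

F1, F3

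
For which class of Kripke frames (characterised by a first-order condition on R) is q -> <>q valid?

This schema is equivalent to the T axiom □q → q.
Its frame correspondent is reflexivity — forall x Rxx.

reflexivity: forall x Rxx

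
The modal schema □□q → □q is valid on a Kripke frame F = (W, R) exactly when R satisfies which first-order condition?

Suppose □□q→□q is valid. Take Rxy and set V(q)={w : xR²w}. Then □□q at x, so □q at x, so q at y, i.e. ∃z(Rxz∧Rzy).

Density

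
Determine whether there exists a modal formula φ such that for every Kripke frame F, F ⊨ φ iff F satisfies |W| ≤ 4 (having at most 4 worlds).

No

Any modally definable frame class is closed under disjoint unions.
Any modal formula valid on each of 5 disjoint one-world frames is valid on their disjoint union (validity is preserved under disjoint unions). Each one-world frame has |W|=1≤4, but the union has |W|=5.
Hence having at most 4 worlds is not modally definable.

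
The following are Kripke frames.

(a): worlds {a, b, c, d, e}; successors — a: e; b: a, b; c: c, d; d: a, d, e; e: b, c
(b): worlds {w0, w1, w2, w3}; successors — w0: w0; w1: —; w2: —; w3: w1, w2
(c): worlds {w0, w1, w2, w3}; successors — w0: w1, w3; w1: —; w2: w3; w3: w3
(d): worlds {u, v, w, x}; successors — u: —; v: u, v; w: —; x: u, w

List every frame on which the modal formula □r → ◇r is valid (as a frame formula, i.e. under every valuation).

(a)

The schema corresponds to seriality: ∀x ∃y Rxy.
(a): holds.
(b): fails — world w1 has no successor.
(c): fails — world w1 has no successor.
(d): fails — world u has no successor.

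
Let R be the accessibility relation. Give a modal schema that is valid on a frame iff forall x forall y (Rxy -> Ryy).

A defining formula is □(□ψ → ψ) (the T□ axiom).
Suppose □(□ψ→ψ) is valid. Take Rxy and set V(ψ)={w : Ryw}. Then at y, □ψ holds; since □(□ψ→ψ) at x, □ψ→ψ at y, so ψ at y, i.e. Ryy.

□(□ψ → ψ)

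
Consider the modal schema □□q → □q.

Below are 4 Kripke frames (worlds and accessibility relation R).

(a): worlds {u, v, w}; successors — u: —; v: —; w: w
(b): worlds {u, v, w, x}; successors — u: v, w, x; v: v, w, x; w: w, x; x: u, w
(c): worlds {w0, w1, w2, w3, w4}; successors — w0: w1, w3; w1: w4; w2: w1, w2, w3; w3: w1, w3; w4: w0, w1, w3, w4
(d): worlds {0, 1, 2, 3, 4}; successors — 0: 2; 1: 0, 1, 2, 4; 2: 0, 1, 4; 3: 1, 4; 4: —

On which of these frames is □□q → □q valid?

(a), (c)

The schema corresponds to density: ∀x ∀y (Rxy → ∃z (Rxz ∧ Rzy)).
(a): ✓.
(b): fails — Rxu but no z with Rxz and Rzu.
(c): ✓.
(d): fails — R02 but no z with R0z and Rz2.
Valid on: (a), (c).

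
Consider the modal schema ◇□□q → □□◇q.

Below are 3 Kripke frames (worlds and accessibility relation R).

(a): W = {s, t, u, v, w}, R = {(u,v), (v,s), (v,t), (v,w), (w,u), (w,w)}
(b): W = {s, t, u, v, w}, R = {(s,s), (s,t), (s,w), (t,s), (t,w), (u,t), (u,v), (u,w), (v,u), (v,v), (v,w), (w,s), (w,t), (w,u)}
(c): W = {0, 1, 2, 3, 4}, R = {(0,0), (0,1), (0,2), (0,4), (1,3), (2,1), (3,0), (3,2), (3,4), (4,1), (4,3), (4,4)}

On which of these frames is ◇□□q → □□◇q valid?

(b)

Frame correspondent (Sahlqvist): ∀x ∀y ∀z ((xRy ∧ xR²z) → ∃w (yR²w ∧ zRw)) — i.e. a generalized confluence (Geach) condition.
(a): fails — uRv, uR²s but no w* with vR²w* and sRw*.
(b): holds.
(c): fails — 0R1, 0R²1 but no w with 1R²w and 1Rw.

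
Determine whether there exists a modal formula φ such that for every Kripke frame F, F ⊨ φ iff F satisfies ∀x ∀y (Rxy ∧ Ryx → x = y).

Not definable by any modal formula

Any modally definable frame class is closed under surjective bounded morphisms.
The 4-cycle (worlds w0,w1,w2,w3 with w0→w1→w2→w3→w0) is antisymmetric. Sending even-indexed worlds to s and odd-indexed worlds to t is a surjective bounded morphism onto the two-world frame with s↔t, which is not antisymmetric.
Hence antisymmetry is not modally definable.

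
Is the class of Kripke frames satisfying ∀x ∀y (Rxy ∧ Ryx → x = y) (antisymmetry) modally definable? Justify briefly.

Not modally definable

If a class were modally definable it would be closed under surjective bounded morphisms (Goldblatt–Thomason).
The 4-cycle (worlds w0,w1,w2,w3 with w0→w1→w2→w3→w0) is antisymmetric. Sending even-indexed worlds to • and odd-indexed worlds to ∘ is a surjective bounded morphism onto the two-world frame with •↔∘, which is not antisymmetric.
So the class is not modally definable.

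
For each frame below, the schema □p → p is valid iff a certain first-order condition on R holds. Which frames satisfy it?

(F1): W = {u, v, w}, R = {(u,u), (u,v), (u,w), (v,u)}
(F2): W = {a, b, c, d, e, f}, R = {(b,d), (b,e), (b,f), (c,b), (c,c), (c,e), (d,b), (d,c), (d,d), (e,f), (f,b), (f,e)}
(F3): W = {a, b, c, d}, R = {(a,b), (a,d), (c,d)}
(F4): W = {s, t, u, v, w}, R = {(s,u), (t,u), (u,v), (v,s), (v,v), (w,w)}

Frame correspondent (Sahlqvist): ∀x Rxx — i.e. reflexivity.
(F1): fails — world v does not see itself.
(F2): fails — world a does not see itself.
(F3): fails — world a does not see itself.
(F4): fails — world s does not see itself.
Valid on no frame.

none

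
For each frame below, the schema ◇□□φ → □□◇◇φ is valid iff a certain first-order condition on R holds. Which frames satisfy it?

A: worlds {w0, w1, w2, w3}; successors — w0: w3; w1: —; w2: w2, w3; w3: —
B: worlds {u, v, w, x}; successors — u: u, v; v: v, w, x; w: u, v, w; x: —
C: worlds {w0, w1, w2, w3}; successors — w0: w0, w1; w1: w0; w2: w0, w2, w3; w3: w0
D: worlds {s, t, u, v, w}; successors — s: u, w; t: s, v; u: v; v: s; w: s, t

C

Frame correspondent (Sahlqvist): ∀x ∀y ∀z ((xRy ∧ xR²z) → ∃w (yR²w ∧ zR²w)) — i.e. a generalized confluence (Geach) condition.
A: fails — w2Rw2, w2R²w3 but no w with w2R²w and w3R²w.
B: fails — uRu, uR²x but no t with uR²t and xR²t.
C: ✓.
D: fails — sRu, sR²v but no w* with uR²w* and vR²w*.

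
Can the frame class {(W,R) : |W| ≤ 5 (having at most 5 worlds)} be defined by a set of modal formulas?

If a class were modally definable it would be closed under disjoint unions (Goldblatt–Thomason).
Any modal formula valid on each of 6 disjoint one-world frames is valid on their disjoint union (validity is preserved under disjoint unions). Each one-world frame has |W|=1≤5, but the union has |W|=6.
So the class is not modally definable.

Not modally definable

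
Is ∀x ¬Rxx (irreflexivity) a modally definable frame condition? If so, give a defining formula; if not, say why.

Modal frame validity is preserved under surjective bounded morphisms.
The 2-cycle (worlds s,t with s→t→s) is irreflexive, and the map sending every world to a single reflexive point • is a surjective bounded morphism (forth: every edge maps to (•,•); back: every world has a successor). So any modal formula valid on the 2-cycle is also valid on the reflexive point, which is not irreflexive.
So the class is not modally definable.

No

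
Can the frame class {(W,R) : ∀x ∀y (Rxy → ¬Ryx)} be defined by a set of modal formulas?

Modal frame validity is preserved under surjective bounded morphisms.
The 5-cycle (worlds 0,1,2,3,4 with 0→1→2→3→4→0) is asymmetric. Mapping every world to a single reflexive point • is a surjective bounded morphism, and the reflexive point is not asymmetric (R•• but asymmetry requires ¬R••).
Hence asymmetry is not modally definable.

Not modally definable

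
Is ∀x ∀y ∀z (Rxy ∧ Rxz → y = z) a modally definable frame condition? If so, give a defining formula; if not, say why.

Yes: it is partial functionality, defined by the CD schema ◇r → □r.
Suppose ◇r→□r is valid. Take Rxy, Rxz and set V(r)={y}. Then ◇r at x, so □r at x, so r at z, i.e. z=y.

Yes — defined by ◇r → □r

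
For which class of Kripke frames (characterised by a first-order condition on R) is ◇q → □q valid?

Suppose ◇q→□q is valid. Take Rxy, Rxz and set V(q)={y}. Then ◇q at x, so □q at x, so q at z, i.e. z=y.

partial functionality: ∀x ∀y ∀z (Rxy ∧ Rxz → y = z)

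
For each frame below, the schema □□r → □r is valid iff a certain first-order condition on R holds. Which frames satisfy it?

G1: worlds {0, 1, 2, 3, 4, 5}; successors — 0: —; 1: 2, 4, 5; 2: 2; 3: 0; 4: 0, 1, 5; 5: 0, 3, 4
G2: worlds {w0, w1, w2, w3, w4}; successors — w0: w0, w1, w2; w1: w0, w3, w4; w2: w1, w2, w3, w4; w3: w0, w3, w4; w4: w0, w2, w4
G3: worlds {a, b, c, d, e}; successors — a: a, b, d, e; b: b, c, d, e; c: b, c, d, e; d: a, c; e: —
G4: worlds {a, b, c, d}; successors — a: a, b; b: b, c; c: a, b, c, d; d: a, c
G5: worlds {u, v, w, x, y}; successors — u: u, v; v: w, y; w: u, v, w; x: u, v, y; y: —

G2, G3, G4

The schema corresponds to density: ∀x ∀y (Rxy → ∃z (Rxz ∧ Rzy)).
G1: fails — R53 but no z with R5z and Rz3.
G2: satisfies the condition.
G3: satisfies the condition.
G4: satisfies the condition.
G5: fails — Rvy but no z with Rvz and Rzy.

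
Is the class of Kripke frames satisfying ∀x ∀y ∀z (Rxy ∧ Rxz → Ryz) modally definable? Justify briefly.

The condition is the Euclidean property. A defining modal formula is ◇r → □◇r.
Suppose ◇r→□◇r is valid. Take Rxy, Rxz and set V(r)={y}. Then ◇r at x, so □◇r at x, so ◇r at z, so some w with Rzw has r; w=y, i.e. Rzy. By symmetry of the argument, Ryz.

Definable; ◇r → □◇r defines it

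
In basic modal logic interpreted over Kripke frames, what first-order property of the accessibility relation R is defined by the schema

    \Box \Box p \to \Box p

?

This is the C4 axiom.
Its frame correspondent is density — \forall x \forall y (Rxy \to \exists z (Rxz \wedge Rzy)).

Density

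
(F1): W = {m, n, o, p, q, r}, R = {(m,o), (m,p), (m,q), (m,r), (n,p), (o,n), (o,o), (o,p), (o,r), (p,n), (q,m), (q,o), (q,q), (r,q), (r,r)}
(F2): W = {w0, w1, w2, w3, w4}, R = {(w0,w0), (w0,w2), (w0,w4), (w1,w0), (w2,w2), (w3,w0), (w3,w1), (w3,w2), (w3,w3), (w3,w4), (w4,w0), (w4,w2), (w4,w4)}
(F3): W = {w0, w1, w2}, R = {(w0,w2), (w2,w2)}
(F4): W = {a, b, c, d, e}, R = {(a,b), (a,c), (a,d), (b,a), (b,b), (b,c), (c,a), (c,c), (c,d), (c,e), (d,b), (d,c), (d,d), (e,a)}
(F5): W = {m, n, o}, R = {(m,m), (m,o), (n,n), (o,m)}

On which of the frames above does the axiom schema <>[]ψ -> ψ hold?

The schema corresponds to symmetry: forall x forall y (Rxy -> Ryx).
(F1): fails — Ron but not Rno.
(F2): fails — Rw1w0 but not Rw0w1.
(F3): fails — Rw0w2 but not Rw2w0.
(F4): fails — Rbc but not Rcb.
(F5): holds.
Valid on: (F5).

(F5)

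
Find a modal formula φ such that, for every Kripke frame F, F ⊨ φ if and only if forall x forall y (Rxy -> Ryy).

The condition is shift-reflexivity. The T□ schema □(□ψ → ψ) defines it.
Suppose □(□ψ→ψ) is valid. Take Rxy and set V(ψ)={w : Ryw}. Then at y, □ψ holds; since □(□ψ→ψ) at x, □ψ→ψ at y, so ψ at y, i.e. Ryy.

□(□ψ → ψ)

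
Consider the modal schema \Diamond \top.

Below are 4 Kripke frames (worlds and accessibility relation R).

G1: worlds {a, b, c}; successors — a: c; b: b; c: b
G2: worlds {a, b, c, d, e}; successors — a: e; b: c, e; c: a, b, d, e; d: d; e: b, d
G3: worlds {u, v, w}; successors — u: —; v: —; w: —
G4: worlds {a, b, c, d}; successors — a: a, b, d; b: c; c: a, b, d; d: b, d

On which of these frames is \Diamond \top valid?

This is the axiom for seriality; its first-order frame correspondent is \forall x \exists y Rxy.
G1: ✓.
G2: ✓.
G3: fails — world u has no successor.
G4: ✓.

G1, G2, G4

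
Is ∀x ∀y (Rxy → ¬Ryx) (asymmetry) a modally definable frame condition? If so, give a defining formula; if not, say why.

Any modally definable frame class is closed under surjective bounded morphisms.
The 3-cycle (worlds s,t,u with s→t→u→s) is asymmetric. Mapping every world to a single reflexive point • is a surjective bounded morphism, and the reflexive point is not asymmetric (R•• but asymmetry requires ¬R••).
So the class is not modally definable.

No — not modally definable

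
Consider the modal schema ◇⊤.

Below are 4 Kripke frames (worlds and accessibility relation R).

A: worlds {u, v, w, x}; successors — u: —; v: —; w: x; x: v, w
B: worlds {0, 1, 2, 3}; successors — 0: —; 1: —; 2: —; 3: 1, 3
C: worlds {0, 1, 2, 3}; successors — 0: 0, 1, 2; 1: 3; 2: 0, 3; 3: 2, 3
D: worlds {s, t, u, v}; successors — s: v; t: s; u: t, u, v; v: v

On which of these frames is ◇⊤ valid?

C, D

The schema corresponds to seriality: ∀x ∃y Rxy.
A: fails — world u has no successor.
B: fails — world 0 has no successor.
C: holds.
D: holds.
Valid on: C, D.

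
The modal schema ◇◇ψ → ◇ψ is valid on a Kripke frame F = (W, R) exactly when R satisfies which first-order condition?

Replacing ψ by ¬ψ and contraposing gives the equivalent schema □ψ → □□ψ.
Suppose □ψ→□□ψ is valid. Take Rxy, Ryz and set V(ψ)={w : Rxw}. Then □ψ at x, so □□ψ at x, so □ψ at y, so ψ at z, i.e. Rxz.

Transitivity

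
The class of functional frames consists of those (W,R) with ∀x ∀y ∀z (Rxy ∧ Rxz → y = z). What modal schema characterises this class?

◇r → □r

The condition is partial functionality. The CD schema ◇r → □r defines it.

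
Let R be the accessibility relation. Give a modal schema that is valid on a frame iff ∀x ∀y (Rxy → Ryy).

□(□q → q)

This is shift-reflexivity; the standard corresponding axiom is T□: □(□q → q).
Suppose □(□q→q) is valid. Take Rxy and set V(q)={w : Ryw}. Then at y, □q holds; since □(□q→q) at x, □q→q at y, so q at y, i.e. Ryy.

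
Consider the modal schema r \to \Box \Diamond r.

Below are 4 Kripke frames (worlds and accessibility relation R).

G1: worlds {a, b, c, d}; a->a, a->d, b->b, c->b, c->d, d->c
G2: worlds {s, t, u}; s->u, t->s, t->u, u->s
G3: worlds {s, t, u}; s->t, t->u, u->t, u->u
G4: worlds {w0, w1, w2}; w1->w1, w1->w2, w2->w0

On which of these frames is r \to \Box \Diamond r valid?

none

The schema corresponds to symmetry: \forall x \forall y (Rxy \to Ryx).
G1: fails — Rcb but not Rbc.
G2: fails — Rtu but not Rut.
G3: fails — Rst but not Rts.
G4: fails — Rw1w2 but not Rw2w1.
Valid on no frame.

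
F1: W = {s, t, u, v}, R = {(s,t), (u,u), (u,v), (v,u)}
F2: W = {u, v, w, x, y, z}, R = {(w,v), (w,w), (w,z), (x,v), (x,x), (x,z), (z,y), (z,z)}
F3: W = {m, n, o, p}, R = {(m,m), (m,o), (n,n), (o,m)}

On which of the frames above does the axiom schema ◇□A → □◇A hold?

F3

The schema corresponds to convergence: ∀x ∀y ∀z (Rxy ∧ Rxz → ∃w (Ryw ∧ Rzw)).
F1: fails — Rst and Rst but t and t have no common successor.
F2: fails — Rww and Rwv but w and v have no common successor.
F3: satisfies the condition.
Valid on: F3.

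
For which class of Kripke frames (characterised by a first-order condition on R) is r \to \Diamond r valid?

Reflexivity

Replacing r by ¬r and contraposing gives the equivalent schema □r → r.
Suppose □r→r is valid. At any x set V(r)={w : Rxw}. Then □r holds at x, so r holds at x, i.e. Rxx.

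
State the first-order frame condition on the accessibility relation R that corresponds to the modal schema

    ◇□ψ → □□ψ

This is a Sahlqvist (Geach-type) schema ◇^1□^1ψ → □^2◇^0ψ.
First-order correspondent: ∀x ∀y ∀z ((xRy ∧ xR²z) → ∃w (yRw ∧ z = w)).

∀x ∀y ∀z ((xRy ∧ xR²z) → ∃w (yRw ∧ z = w))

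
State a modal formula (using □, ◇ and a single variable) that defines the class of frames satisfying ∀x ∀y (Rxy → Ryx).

The condition is symmetry. The B schema p → □◇p defines it.

p → □◇p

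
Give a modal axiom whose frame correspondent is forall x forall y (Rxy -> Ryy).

This is shift-reflexivity; the standard corresponding axiom is T□: □(□q → q).
Suppose □(□q→q) is valid. Take Rxy and set V(q)={w : Ryw}. Then at y, □q holds; since □(□q→q) at x, □q→q at y, so q at y, i.e. Ryy.

□(□q → q)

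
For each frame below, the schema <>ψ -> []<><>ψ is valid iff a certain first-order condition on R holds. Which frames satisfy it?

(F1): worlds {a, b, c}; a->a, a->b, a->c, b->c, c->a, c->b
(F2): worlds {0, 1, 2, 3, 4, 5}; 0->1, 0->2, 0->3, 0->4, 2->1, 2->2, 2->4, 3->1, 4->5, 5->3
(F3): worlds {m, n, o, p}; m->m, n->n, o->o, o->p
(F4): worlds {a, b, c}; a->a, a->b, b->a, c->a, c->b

(F4)

The schema corresponds to a generalized confluence (Geach) condition: forall x forall y forall z ((xRy & xRz) -> exists w (y = w & z R^2 w)).
(F1): fails — aRc, aRb but no w with c=w and bR²w.
(F2): fails — 0R1, 0R1 but no w with 1=w and 1R²w.
(F3): fails — oRo, oRp but no w with o=w and pR²w.
(F4): holds.
Valid on: (F4).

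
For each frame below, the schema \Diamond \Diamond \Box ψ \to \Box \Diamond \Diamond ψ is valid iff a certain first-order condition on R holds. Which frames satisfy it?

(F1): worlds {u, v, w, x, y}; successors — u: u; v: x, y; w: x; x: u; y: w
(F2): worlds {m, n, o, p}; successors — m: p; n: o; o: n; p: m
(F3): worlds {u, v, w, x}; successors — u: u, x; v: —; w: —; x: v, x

(F2)

The schema corresponds to a generalized confluence (Geach) condition: \forall x \forall y \forall z ((x R^2 y \wedge xRz) \to \exists w (yRw \wedge z R^2 w)).
(F1): fails — vR²u, vRy but no t with uRt and yR²t.
(F2): ✓.
(F3): fails — uR²v, uRu but no t with vRt and uR²t.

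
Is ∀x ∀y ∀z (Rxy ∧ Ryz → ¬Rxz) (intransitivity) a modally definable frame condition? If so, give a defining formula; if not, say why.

Any modally definable frame class is closed under surjective bounded morphisms.
The 7-cycle (worlds 0,1,2,3,4,5,6 with 0→1→2→3→4→5→6→0) is intransitive. Mapping every world to a single reflexive point • is a surjective bounded morphism; the reflexive point is not intransitive (R••∧R•• but R••).
So the class is not modally definable.

Not modally definable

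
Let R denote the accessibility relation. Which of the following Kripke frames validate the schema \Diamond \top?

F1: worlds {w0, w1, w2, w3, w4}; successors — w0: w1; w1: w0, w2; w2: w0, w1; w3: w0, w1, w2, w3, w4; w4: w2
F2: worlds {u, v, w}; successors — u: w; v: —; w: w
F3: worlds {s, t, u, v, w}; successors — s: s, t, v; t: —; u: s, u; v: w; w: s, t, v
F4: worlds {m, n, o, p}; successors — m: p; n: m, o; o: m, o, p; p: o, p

F1, F4

This is the axiom for seriality; its first-order frame correspondent is \forall x \exists y Rxy.
F1: condition met.
F2: fails — world v has no successor.
F3: fails — world t has no successor.
F4: condition met.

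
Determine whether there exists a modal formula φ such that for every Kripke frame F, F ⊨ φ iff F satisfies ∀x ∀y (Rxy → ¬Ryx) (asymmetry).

Not definable by any modal formula

Any modally definable frame class is closed under surjective bounded morphisms.
The 3-cycle (worlds a,b,c with a→b→c→a) is asymmetric. Mapping every world to a single reflexive point • is a surjective bounded morphism, and the reflexive point is not asymmetric (R•• but asymmetry requires ¬R••).
So no modal formula (or set of formulas) defines exactly the asymmetric frames.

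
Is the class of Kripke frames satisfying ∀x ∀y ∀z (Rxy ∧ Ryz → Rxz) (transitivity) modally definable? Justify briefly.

Definable; □r → □□r defines it

This is a Sahlqvist condition; the 4 axiom □r → □□r defines it.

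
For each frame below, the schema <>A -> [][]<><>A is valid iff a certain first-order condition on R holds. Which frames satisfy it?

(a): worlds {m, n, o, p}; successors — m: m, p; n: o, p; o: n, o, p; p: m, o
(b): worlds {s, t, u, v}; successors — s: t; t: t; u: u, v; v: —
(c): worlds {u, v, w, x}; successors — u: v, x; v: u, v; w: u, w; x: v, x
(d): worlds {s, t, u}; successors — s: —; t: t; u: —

(d)

The schema corresponds to a generalized confluence (Geach) condition: forall x forall y forall z ((xRy & x R^2 z) -> exists w (y = w & z R^2 w)).
(a): fails — oRn, oR²m but no w with n=w and mR²w.
(b): fails — uRu, uR²v but no w with u=w and vR²w.
(c): fails — wRw, wR²u but no t with w=t and uR²t.
(d): satisfies the condition.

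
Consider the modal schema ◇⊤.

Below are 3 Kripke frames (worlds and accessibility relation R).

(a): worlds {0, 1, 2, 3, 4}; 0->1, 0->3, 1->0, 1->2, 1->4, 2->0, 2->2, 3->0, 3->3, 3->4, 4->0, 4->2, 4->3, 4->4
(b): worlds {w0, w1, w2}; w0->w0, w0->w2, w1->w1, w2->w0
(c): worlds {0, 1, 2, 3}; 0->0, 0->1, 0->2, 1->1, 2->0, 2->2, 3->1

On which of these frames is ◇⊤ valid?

Frame correspondent (Sahlqvist): ∀x ∃y Rxy — i.e. seriality.
(a): condition met.
(b): condition met.
(c): condition met.

(a), (b), (c)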